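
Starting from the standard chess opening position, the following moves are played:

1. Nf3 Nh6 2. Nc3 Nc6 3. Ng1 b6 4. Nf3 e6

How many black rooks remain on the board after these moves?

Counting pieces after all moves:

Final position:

  a b c d e f g h
  ─────────────────
8│♜ · ♝ ♛ ♚ ♝ · ♜│8
7│♟ · ♟ ♟ · ♟ ♟ ♟│7
6│· ♟ ♞ · ♟ · · ♞│6
5│· · · · · · · ·│5
4│· · · · · · · ·│4
3│· · ♘ · · ♘ · ·│3
2│♙ ♙ ♙ ♙ ♙ ♙ ♙ ♙│2
1│♖ · ♗ ♕ ♔ ♗ · ♖│1
  ─────────────────
  a b c d e f g h


2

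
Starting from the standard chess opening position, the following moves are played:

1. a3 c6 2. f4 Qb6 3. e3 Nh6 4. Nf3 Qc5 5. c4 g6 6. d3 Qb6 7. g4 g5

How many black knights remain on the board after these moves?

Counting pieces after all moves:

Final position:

  a b c d e f g h
  ─────────────────
8│♜ ♞ ♝ · ♚ ♝ · ♜│8
7│♟ ♟ · ♟ ♟ ♟ · ♟│7
6│· ♛ ♟ · · · · ♞│6
5│· · · · · · ♟ ·│5
4│· · ♙ · · ♙ ♙ ·│4
3│♙ · · ♙ ♙ ♘ · ·│3
2│· ♙ · · · · · ♙│2
1│♖ ♘ ♗ ♕ ♔ ♗ · ♖│1
  ─────────────────
  a b c d e f g h


2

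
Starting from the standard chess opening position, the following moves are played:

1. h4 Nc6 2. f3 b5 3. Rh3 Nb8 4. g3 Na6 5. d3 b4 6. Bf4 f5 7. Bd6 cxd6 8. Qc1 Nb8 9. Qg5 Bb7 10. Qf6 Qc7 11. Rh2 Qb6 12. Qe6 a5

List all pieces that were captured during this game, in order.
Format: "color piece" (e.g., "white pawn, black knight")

Tracking captures:
  cxd6: captured white bishop

white bishop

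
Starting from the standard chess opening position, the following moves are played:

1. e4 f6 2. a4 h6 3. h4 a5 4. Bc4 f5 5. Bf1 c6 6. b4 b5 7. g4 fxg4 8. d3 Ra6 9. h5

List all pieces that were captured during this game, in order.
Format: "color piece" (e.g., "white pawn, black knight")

Tracking captures:
  fxg4: captured white pawn

white pawn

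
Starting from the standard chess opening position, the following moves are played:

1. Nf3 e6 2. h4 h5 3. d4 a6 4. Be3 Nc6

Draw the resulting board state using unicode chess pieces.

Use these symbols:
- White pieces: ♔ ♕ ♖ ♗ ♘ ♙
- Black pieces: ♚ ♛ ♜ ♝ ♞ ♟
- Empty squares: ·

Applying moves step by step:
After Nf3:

♜ ♞ ♝ ♛ ♚ ♝ ♞ ♜
♟ ♟ ♟ ♟ ♟ ♟ ♟ ♟
· · · · · · · ·
· · · · · · · ·
· · · · · · · ·
· · · · · ♘ · ·
♙ ♙ ♙ ♙ ♙ ♙ ♙ ♙
♖ ♘ ♗ ♕ ♔ ♗ · ♖


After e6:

♜ ♞ ♝ ♛ ♚ ♝ ♞ ♜
♟ ♟ ♟ ♟ · ♟ ♟ ♟
· · · · ♟ · · ·
· · · · · · · ·
· · · · · · · ·
· · · · · ♘ · ·
♙ ♙ ♙ ♙ ♙ ♙ ♙ ♙
♖ ♘ ♗ ♕ ♔ ♗ · ♖


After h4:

♜ ♞ ♝ ♛ ♚ ♝ ♞ ♜
♟ ♟ ♟ ♟ · ♟ ♟ ♟
· · · · ♟ · · ·
· · · · · · · ·
· · · · · · · ♙
· · · · · ♘ · ·
♙ ♙ ♙ ♙ ♙ ♙ ♙ ·
♖ ♘ ♗ ♕ ♔ ♗ · ♖


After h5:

♜ ♞ ♝ ♛ ♚ ♝ ♞ ♜
♟ ♟ ♟ ♟ · ♟ ♟ ·
· · · · ♟ · · ·
· · · · · · · ♟
· · · · · · · ♙
· · · · · ♘ · ·
♙ ♙ ♙ ♙ ♙ ♙ ♙ ·
♖ ♘ ♗ ♕ ♔ ♗ · ♖


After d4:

♜ ♞ ♝ ♛ ♚ ♝ ♞ ♜
♟ ♟ ♟ ♟ · ♟ ♟ ·
· · · · ♟ · · ·
· · · · · · · ♟
· · · ♙ · · · ♙
· · · · · ♘ · ·
♙ ♙ ♙ · ♙ ♙ ♙ ·
♖ ♘ ♗ ♕ ♔ ♗ · ♖


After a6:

♜ ♞ ♝ ♛ ♚ ♝ ♞ ♜
· ♟ ♟ ♟ · ♟ ♟ ·
♟ · · · ♟ · · ·
· · · · · · · ♟
· · · ♙ · · · ♙
· · · · · ♘ · ·
♙ ♙ ♙ · ♙ ♙ ♙ ·
♖ ♘ ♗ ♕ ♔ ♗ · ♖


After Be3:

♜ ♞ ♝ ♛ ♚ ♝ ♞ ♜
· ♟ ♟ ♟ · ♟ ♟ ·
♟ · · · ♟ · · ·
· · · · · · · ♟
· · · ♙ · · · ♙
· · · · ♗ ♘ · ·
♙ ♙ ♙ · ♙ ♙ ♙ ·
♖ ♘ · ♕ ♔ ♗ · ♖


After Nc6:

♜ · ♝ ♛ ♚ ♝ ♞ ♜
· ♟ ♟ ♟ · ♟ ♟ ·
♟ · ♞ · ♟ · · ·
· · · · · · · ♟
· · · ♙ · · · ♙
· · · · ♗ ♘ · ·
♙ ♙ ♙ · ♙ ♙ ♙ ·
♖ ♘ · ♕ ♔ ♗ · ♖



  a b c d e f g h
  ─────────────────
8│♜ · ♝ ♛ ♚ ♝ ♞ ♜│8
7│· ♟ ♟ ♟ · ♟ ♟ ·│7
6│♟ · ♞ · ♟ · · ·│6
5│· · · · · · · ♟│5
4│· · · ♙ · · · ♙│4
3│· · · · ♗ ♘ · ·│3
2│♙ ♙ ♙ · ♙ ♙ ♙ ·│2
1│♖ ♘ · ♕ ♔ ♗ · ♖│1
  ─────────────────
  a b c d e f g h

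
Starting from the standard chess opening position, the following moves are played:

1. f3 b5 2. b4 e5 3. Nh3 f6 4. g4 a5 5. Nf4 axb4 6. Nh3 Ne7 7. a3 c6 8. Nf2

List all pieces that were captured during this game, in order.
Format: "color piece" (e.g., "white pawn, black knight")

Tracking captures:
  axb4: captured white pawn

white pawn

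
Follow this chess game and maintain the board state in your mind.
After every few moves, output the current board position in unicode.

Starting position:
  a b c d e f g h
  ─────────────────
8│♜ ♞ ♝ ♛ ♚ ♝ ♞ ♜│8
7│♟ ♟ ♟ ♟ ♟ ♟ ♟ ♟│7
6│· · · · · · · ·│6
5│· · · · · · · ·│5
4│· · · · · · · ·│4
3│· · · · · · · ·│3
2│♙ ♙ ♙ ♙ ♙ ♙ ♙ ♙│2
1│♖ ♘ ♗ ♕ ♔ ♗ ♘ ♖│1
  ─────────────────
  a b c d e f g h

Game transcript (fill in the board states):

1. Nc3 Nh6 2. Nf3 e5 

  a b c d e f g h
  ─────────────────
8│♜ ♞ ♝ ♛ ♚ ♝ · ♜│8
7│♟ ♟ ♟ ♟ · ♟ ♟ ♟│7
6│· · · · · · · ♞│6
5│· · · · ♟ · · ·│5
4│· · · · · · · ·│4
3│· · ♘ · · ♘ · ·│3
2│♙ ♙ ♙ ♙ ♙ ♙ ♙ ♙│2
1│♖ · ♗ ♕ ♔ ♗ · ♖│1
  ─────────────────
  a b c d e f g h

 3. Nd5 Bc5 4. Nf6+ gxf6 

  a b c d e f g h
  ─────────────────
8│♜ ♞ ♝ ♛ ♚ · · ♜│8
7│♟ ♟ ♟ ♟ · ♟ · ♟│7
6│· · · · · ♟ · ♞│6
5│· · ♝ · ♟ · · ·│5
4│· · · · · · · ·│4
3│· · · · · ♘ · ·│3
2│♙ ♙ ♙ ♙ ♙ ♙ ♙ ♙│2
1│♖ · ♗ ♕ ♔ ♗ · ♖│1
  ─────────────────
  a b c d e f g h

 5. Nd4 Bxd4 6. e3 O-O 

  a b c d e f g h
  ─────────────────
8│♜ ♞ ♝ ♛ · ♜ ♚ ·│8
7│♟ ♟ ♟ ♟ · ♟ · ♟│7
6│· · · · · ♟ · ♞│6
5│· · · · ♟ · · ·│5
4│· · · ♝ · · · ·│4
3│· · · · ♙ · · ·│3
2│♙ ♙ ♙ ♙ · ♙ ♙ ♙│2
1│♖ · ♗ ♕ ♔ ♗ · ♖│1
  ─────────────────
  a b c d e f g h

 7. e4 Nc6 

  a b c d e f g h
  ─────────────────
8│♜ · ♝ ♛ · ♜ ♚ ·│8
7│♟ ♟ ♟ ♟ · ♟ · ♟│7
6│· · ♞ · · ♟ · ♞│6
5│· · · · ♟ · · ·│5
4│· · · ♝ ♙ · · ·│4
3│· · · · · · · ·│3
2│♙ ♙ ♙ ♙ · ♙ ♙ ♙│2
1│♖ · ♗ ♕ ♔ ♗ · ♖│1
  ─────────────────
  a b c d e f g h


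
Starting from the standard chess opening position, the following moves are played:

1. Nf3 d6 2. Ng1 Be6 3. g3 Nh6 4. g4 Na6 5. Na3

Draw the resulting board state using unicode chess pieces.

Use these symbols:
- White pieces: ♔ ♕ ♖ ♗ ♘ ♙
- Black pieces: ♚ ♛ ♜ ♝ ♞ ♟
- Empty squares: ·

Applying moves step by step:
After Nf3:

♜ ♞ ♝ ♛ ♚ ♝ ♞ ♜
♟ ♟ ♟ ♟ ♟ ♟ ♟ ♟
· · · · · · · ·
· · · · · · · ·
· · · · · · · ·
· · · · · ♘ · ·
♙ ♙ ♙ ♙ ♙ ♙ ♙ ♙
♖ ♘ ♗ ♕ ♔ ♗ · ♖


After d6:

♜ ♞ ♝ ♛ ♚ ♝ ♞ ♜
♟ ♟ ♟ · ♟ ♟ ♟ ♟
· · · ♟ · · · ·
· · · · · · · ·
· · · · · · · ·
· · · · · ♘ · ·
♙ ♙ ♙ ♙ ♙ ♙ ♙ ♙
♖ ♘ ♗ ♕ ♔ ♗ · ♖


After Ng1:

♜ ♞ ♝ ♛ ♚ ♝ ♞ ♜
♟ ♟ ♟ · ♟ ♟ ♟ ♟
· · · ♟ · · · ·
· · · · · · · ·
· · · · · · · ·
· · · · · · · ·
♙ ♙ ♙ ♙ ♙ ♙ ♙ ♙
♖ ♘ ♗ ♕ ♔ ♗ ♘ ♖


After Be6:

♜ ♞ · ♛ ♚ ♝ ♞ ♜
♟ ♟ ♟ · ♟ ♟ ♟ ♟
· · · ♟ ♝ · · ·
· · · · · · · ·
· · · · · · · ·
· · · · · · · ·
♙ ♙ ♙ ♙ ♙ ♙ ♙ ♙
♖ ♘ ♗ ♕ ♔ ♗ ♘ ♖


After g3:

♜ ♞ · ♛ ♚ ♝ ♞ ♜
♟ ♟ ♟ · ♟ ♟ ♟ ♟
· · · ♟ ♝ · · ·
· · · · · · · ·
· · · · · · · ·
· · · · · · ♙ ·
♙ ♙ ♙ ♙ ♙ ♙ · ♙
♖ ♘ ♗ ♕ ♔ ♗ ♘ ♖


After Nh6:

♜ ♞ · ♛ ♚ ♝ · ♜
♟ ♟ ♟ · ♟ ♟ ♟ ♟
· · · ♟ ♝ · · ♞
· · · · · · · ·
· · · · · · · ·
· · · · · · ♙ ·
♙ ♙ ♙ ♙ ♙ ♙ · ♙
♖ ♘ ♗ ♕ ♔ ♗ ♘ ♖


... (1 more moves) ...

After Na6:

♜ · · ♛ ♚ ♝ · ♜
♟ ♟ ♟ · ♟ ♟ ♟ ♟
♞ · · ♟ ♝ · · ♞
· · · · · · · ·
· · · · · · ♙ ·
· · · · · · · ·
♙ ♙ ♙ ♙ ♙ ♙ · ♙
♖ ♘ ♗ ♕ ♔ ♗ ♘ ♖


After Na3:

♜ · · ♛ ♚ ♝ · ♜
♟ ♟ ♟ · ♟ ♟ ♟ ♟
♞ · · ♟ ♝ · · ♞
· · · · · · · ·
· · · · · · ♙ ·
♘ · · · · · · ·
♙ ♙ ♙ ♙ ♙ ♙ · ♙
♖ · ♗ ♕ ♔ ♗ ♘ ♖



  a b c d e f g h
  ─────────────────
8│♜ · · ♛ ♚ ♝ · ♜│8
7│♟ ♟ ♟ · ♟ ♟ ♟ ♟│7
6│♞ · · ♟ ♝ · · ♞│6
5│· · · · · · · ·│5
4│· · · · · · ♙ ·│4
3│♘ · · · · · · ·│3
2│♙ ♙ ♙ ♙ ♙ ♙ · ♙│2
1│♖ · ♗ ♕ ♔ ♗ ♘ ♖│1
  ─────────────────
  a b c d e f g h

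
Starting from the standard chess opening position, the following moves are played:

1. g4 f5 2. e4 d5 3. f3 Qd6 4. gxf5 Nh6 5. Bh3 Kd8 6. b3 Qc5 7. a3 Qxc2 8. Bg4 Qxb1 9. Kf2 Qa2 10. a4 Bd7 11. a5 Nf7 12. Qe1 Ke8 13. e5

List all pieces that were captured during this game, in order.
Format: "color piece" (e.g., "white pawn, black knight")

Tracking captures:
  gxf5: captured black pawn
  Qxc2: captured white pawn
  Qxb1: captured white knight

black pawn, white pawn, white knight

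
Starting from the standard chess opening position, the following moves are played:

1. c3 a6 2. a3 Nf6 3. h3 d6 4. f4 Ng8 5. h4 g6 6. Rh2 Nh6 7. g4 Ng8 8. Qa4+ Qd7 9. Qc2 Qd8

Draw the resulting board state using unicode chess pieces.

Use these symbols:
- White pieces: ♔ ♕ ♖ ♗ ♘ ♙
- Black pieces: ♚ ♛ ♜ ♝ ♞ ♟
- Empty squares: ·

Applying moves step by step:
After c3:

♜ ♞ ♝ ♛ ♚ ♝ ♞ ♜
♟ ♟ ♟ ♟ ♟ ♟ ♟ ♟
· · · · · · · ·
· · · · · · · ·
· · · · · · · ·
· · ♙ · · · · ·
♙ ♙ · ♙ ♙ ♙ ♙ ♙
♖ ♘ ♗ ♕ ♔ ♗ ♘ ♖


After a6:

♜ ♞ ♝ ♛ ♚ ♝ ♞ ♜
· ♟ ♟ ♟ ♟ ♟ ♟ ♟
♟ · · · · · · ·
· · · · · · · ·
· · · · · · · ·
· · ♙ · · · · ·
♙ ♙ · ♙ ♙ ♙ ♙ ♙
♖ ♘ ♗ ♕ ♔ ♗ ♘ ♖


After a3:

♜ ♞ ♝ ♛ ♚ ♝ ♞ ♜
· ♟ ♟ ♟ ♟ ♟ ♟ ♟
♟ · · · · · · ·
· · · · · · · ·
· · · · · · · ·
♙ · ♙ · · · · ·
· ♙ · ♙ ♙ ♙ ♙ ♙
♖ ♘ ♗ ♕ ♔ ♗ ♘ ♖


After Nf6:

♜ ♞ ♝ ♛ ♚ ♝ · ♜
· ♟ ♟ ♟ ♟ ♟ ♟ ♟
♟ · · · · ♞ · ·
· · · · · · · ·
· · · · · · · ·
♙ · ♙ · · · · ·
· ♙ · ♙ ♙ ♙ ♙ ♙
♖ ♘ ♗ ♕ ♔ ♗ ♘ ♖


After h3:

♜ ♞ ♝ ♛ ♚ ♝ · ♜
· ♟ ♟ ♟ ♟ ♟ ♟ ♟
♟ · · · · ♞ · ·
· · · · · · · ·
· · · · · · · ·
♙ · ♙ · · · · ♙
· ♙ · ♙ ♙ ♙ ♙ ·
♖ ♘ ♗ ♕ ♔ ♗ ♘ ♖


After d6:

♜ ♞ ♝ ♛ ♚ ♝ · ♜
· ♟ ♟ · ♟ ♟ ♟ ♟
♟ · · ♟ · ♞ · ·
· · · · · · · ·
· · · · · · · ·
♙ · ♙ · · · · ♙
· ♙ · ♙ ♙ ♙ ♙ ·
♖ ♘ ♗ ♕ ♔ ♗ ♘ ♖


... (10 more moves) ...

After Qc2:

♜ ♞ ♝ · ♚ ♝ ♞ ♜
· ♟ ♟ ♛ ♟ ♟ · ♟
♟ · · ♟ · · ♟ ·
· · · · · · · ·
· · · · · ♙ ♙ ♙
♙ · ♙ · · · · ·
· ♙ ♕ ♙ ♙ · · ♖
♖ ♘ ♗ · ♔ ♗ ♘ ·


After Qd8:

♜ ♞ ♝ ♛ ♚ ♝ ♞ ♜
· ♟ ♟ · ♟ ♟ · ♟
♟ · · ♟ · · ♟ ·
· · · · · · · ·
· · · · · ♙ ♙ ♙
♙ · ♙ · · · · ·
· ♙ ♕ ♙ ♙ · · ♖
♖ ♘ ♗ · ♔ ♗ ♘ ·



  a b c d e f g h
  ─────────────────
8│♜ ♞ ♝ ♛ ♚ ♝ ♞ ♜│8
7│· ♟ ♟ · ♟ ♟ · ♟│7
6│♟ · · ♟ · · ♟ ·│6
5│· · · · · · · ·│5
4│· · · · · ♙ ♙ ♙│4
3│♙ · ♙ · · · · ·│3
2│· ♙ ♕ ♙ ♙ · · ♖│2
1│♖ ♘ ♗ · ♔ ♗ ♘ ·│1
  ─────────────────
  a b c d e f g h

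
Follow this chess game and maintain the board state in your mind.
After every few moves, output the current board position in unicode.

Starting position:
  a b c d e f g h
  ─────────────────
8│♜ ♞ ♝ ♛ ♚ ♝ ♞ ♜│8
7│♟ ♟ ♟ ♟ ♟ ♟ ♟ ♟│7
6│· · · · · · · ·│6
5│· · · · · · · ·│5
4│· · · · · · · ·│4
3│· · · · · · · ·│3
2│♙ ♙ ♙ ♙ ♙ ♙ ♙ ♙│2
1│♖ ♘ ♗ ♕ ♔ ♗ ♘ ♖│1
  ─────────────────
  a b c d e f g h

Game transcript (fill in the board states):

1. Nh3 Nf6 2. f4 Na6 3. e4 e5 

  a b c d e f g h
  ─────────────────
8│♜ · ♝ ♛ ♚ ♝ · ♜│8
7│♟ ♟ ♟ ♟ · ♟ ♟ ♟│7
6│♞ · · · · ♞ · ·│6
5│· · · · ♟ · · ·│5
4│· · · · ♙ ♙ · ·│4
3│· · · · · · · ♘│3
2│♙ ♙ ♙ ♙ · · ♙ ♙│2
1│♖ ♘ ♗ ♕ ♔ ♗ · ♖│1
  ─────────────────
  a b c d e f g h

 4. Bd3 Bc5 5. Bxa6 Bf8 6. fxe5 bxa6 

  a b c d e f g h
  ─────────────────
8│♜ · ♝ ♛ ♚ ♝ · ♜│8
7│♟ · ♟ ♟ · ♟ ♟ ♟│7
6│♟ · · · · ♞ · ·│6
5│· · · · ♙ · · ·│5
4│· · · · ♙ · · ·│4
3│· · · · · · · ♘│3
2│♙ ♙ ♙ ♙ · · ♙ ♙│2
1│♖ ♘ ♗ ♕ ♔ · · ♖│1
  ─────────────────
  a b c d e f g h

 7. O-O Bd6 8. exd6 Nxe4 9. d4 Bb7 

  a b c d e f g h
  ─────────────────
8│♜ · · ♛ ♚ · · ♜│8
7│♟ ♝ ♟ ♟ · ♟ ♟ ♟│7
6│♟ · · ♙ · · · ·│6
5│· · · · · · · ·│5
4│· · · ♙ ♞ · · ·│4
3│· · · · · · · ♘│3
2│♙ ♙ ♙ · · · ♙ ♙│2
1│♖ ♘ ♗ ♕ · ♖ ♔ ·│1
  ─────────────────
  a b c d e f g h

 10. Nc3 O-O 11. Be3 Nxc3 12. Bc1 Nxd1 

  a b c d e f g h
  ─────────────────
8│♜ · · ♛ · ♜ ♚ ·│8
7│♟ ♝ ♟ ♟ · ♟ ♟ ♟│7
6│♟ · · ♙ · · · ·│6
5│· · · · · · · ·│5
4│· · · ♙ · · · ·│4
3│· · · · · · · ♘│3
2│♙ ♙ ♙ · · · ♙ ♙│2
1│♖ · ♗ ♞ · ♖ ♔ ·│1
  ─────────────────
  a b c d e f g h



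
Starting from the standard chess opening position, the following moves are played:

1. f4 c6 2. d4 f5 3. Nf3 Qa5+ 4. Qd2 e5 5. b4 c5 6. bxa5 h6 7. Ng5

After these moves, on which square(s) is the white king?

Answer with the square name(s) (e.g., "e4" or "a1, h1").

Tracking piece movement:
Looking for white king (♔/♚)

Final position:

  a b c d e f g h
  ─────────────────
8│♜ ♞ ♝ · ♚ ♝ ♞ ♜│8
7│♟ ♟ · ♟ · · ♟ ·│7
6│· · · · · · · ♟│6
5│♙ · ♟ · ♟ ♟ ♘ ·│5
4│· · · ♙ · ♙ · ·│4
3│· · · · · · · ·│3
2│♙ · ♙ ♕ ♙ · ♙ ♙│2
1│♖ ♘ ♗ · ♔ ♗ · ♖│1
  ─────────────────
  a b c d e f g h


e1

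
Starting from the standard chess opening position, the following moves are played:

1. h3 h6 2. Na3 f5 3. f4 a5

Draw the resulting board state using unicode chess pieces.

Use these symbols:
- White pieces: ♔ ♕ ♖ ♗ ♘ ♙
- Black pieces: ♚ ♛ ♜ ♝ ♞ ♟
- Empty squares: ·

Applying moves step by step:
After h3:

♜ ♞ ♝ ♛ ♚ ♝ ♞ ♜
♟ ♟ ♟ ♟ ♟ ♟ ♟ ♟
· · · · · · · ·
· · · · · · · ·
· · · · · · · ·
· · · · · · · ♙
♙ ♙ ♙ ♙ ♙ ♙ ♙ ·
♖ ♘ ♗ ♕ ♔ ♗ ♘ ♖


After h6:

♜ ♞ ♝ ♛ ♚ ♝ ♞ ♜
♟ ♟ ♟ ♟ ♟ ♟ ♟ ·
· · · · · · · ♟
· · · · · · · ·
· · · · · · · ·
· · · · · · · ♙
♙ ♙ ♙ ♙ ♙ ♙ ♙ ·
♖ ♘ ♗ ♕ ♔ ♗ ♘ ♖


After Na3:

♜ ♞ ♝ ♛ ♚ ♝ ♞ ♜
♟ ♟ ♟ ♟ ♟ ♟ ♟ ·
· · · · · · · ♟
· · · · · · · ·
· · · · · · · ·
♘ · · · · · · ♙
♙ ♙ ♙ ♙ ♙ ♙ ♙ ·
♖ · ♗ ♕ ♔ ♗ ♘ ♖


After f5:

♜ ♞ ♝ ♛ ♚ ♝ ♞ ♜
♟ ♟ ♟ ♟ ♟ · ♟ ·
· · · · · · · ♟
· · · · · ♟ · ·
· · · · · · · ·
♘ · · · · · · ♙
♙ ♙ ♙ ♙ ♙ ♙ ♙ ·
♖ · ♗ ♕ ♔ ♗ ♘ ♖


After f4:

♜ ♞ ♝ ♛ ♚ ♝ ♞ ♜
♟ ♟ ♟ ♟ ♟ · ♟ ·
· · · · · · · ♟
· · · · · ♟ · ·
· · · · · ♙ · ·
♘ · · · · · · ♙
♙ ♙ ♙ ♙ ♙ · ♙ ·
♖ · ♗ ♕ ♔ ♗ ♘ ♖


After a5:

♜ ♞ ♝ ♛ ♚ ♝ ♞ ♜
· ♟ ♟ ♟ ♟ · ♟ ·
· · · · · · · ♟
♟ · · · · ♟ · ·
· · · · · ♙ · ·
♘ · · · · · · ♙
♙ ♙ ♙ ♙ ♙ · ♙ ·
♖ · ♗ ♕ ♔ ♗ ♘ ♖



  a b c d e f g h
  ─────────────────
8│♜ ♞ ♝ ♛ ♚ ♝ ♞ ♜│8
7│· ♟ ♟ ♟ ♟ · ♟ ·│7
6│· · · · · · · ♟│6
5│♟ · · · · ♟ · ·│5
4│· · · · · ♙ · ·│4
3│♘ · · · · · · ♙│3
2│♙ ♙ ♙ ♙ ♙ · ♙ ·│2
1│♖ · ♗ ♕ ♔ ♗ ♘ ♖│1
  ─────────────────
  a b c d e f g h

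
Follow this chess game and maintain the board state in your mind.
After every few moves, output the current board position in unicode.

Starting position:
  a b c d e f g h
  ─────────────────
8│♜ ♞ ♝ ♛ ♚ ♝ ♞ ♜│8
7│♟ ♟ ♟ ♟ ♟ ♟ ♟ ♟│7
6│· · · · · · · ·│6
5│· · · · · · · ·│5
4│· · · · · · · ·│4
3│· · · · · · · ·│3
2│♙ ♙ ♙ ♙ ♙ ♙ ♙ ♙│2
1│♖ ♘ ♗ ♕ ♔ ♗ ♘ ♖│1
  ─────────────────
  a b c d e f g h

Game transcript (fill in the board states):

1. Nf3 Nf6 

  a b c d e f g h
  ─────────────────
8│♜ ♞ ♝ ♛ ♚ ♝ · ♜│8
7│♟ ♟ ♟ ♟ ♟ ♟ ♟ ♟│7
6│· · · · · ♞ · ·│6
5│· · · · · · · ·│5
4│· · · · · · · ·│4
3│· · · · · ♘ · ·│3
2│♙ ♙ ♙ ♙ ♙ ♙ ♙ ♙│2
1│♖ ♘ ♗ ♕ ♔ ♗ · ♖│1
  ─────────────────
  a b c d e f g h

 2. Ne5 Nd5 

  a b c d e f g h
  ─────────────────
8│♜ ♞ ♝ ♛ ♚ ♝ · ♜│8
7│♟ ♟ ♟ ♟ ♟ ♟ ♟ ♟│7
6│· · · · · · · ·│6
5│· · · ♞ ♘ · · ·│5
4│· · · · · · · ·│4
3│· · · · · · · ·│3
2│♙ ♙ ♙ ♙ ♙ ♙ ♙ ♙│2
1│♖ ♘ ♗ ♕ ♔ ♗ · ♖│1
  ─────────────────
  a b c d e f g h

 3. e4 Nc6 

  a b c d e f g h
  ─────────────────
8│♜ · ♝ ♛ ♚ ♝ · ♜│8
7│♟ ♟ ♟ ♟ ♟ ♟ ♟ ♟│7
6│· · ♞ · · · · ·│6
5│· · · ♞ ♘ · · ·│5
4│· · · · ♙ · · ·│4
3│· · · · · · · ·│3
2│♙ ♙ ♙ ♙ · ♙ ♙ ♙│2
1│♖ ♘ ♗ ♕ ♔ ♗ · ♖│1
  ─────────────────
  a b c d e f g h

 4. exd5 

  a b c d e f g h
  ─────────────────
8│♜ · ♝ ♛ ♚ ♝ · ♜│8
7│♟ ♟ ♟ ♟ ♟ ♟ ♟ ♟│7
6│· · ♞ · · · · ·│6
5│· · · ♙ ♘ · · ·│5
4│· · · · · · · ·│4
3│· · · · · · · ·│3
2│♙ ♙ ♙ ♙ · ♙ ♙ ♙│2
1│♖ ♘ ♗ ♕ ♔ ♗ · ♖│1
  ─────────────────
  a b c d e f g h


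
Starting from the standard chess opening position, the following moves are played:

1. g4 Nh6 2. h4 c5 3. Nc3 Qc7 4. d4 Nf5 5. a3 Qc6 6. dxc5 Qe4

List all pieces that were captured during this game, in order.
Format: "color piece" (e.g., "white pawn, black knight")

Tracking captures:
  dxc5: captured black pawn

black pawn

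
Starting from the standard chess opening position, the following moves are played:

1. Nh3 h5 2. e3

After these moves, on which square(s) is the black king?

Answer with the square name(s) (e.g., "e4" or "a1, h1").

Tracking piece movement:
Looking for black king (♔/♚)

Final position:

  a b c d e f g h
  ─────────────────
8│♜ ♞ ♝ ♛ ♚ ♝ ♞ ♜│8
7│♟ ♟ ♟ ♟ ♟ ♟ ♟ ·│7
6│· · · · · · · ·│6
5│· · · · · · · ♟│5
4│· · · · · · · ·│4
3│· · · · ♙ · · ♘│3
2│♙ ♙ ♙ ♙ · ♙ ♙ ♙│2
1│♖ ♘ ♗ ♕ ♔ ♗ · ♖│1
  ─────────────────
  a b c d e f g h


e8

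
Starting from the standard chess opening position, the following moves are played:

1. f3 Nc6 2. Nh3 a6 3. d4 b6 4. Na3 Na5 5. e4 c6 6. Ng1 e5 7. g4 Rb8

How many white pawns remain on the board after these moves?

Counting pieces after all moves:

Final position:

  a b c d e f g h
  ─────────────────
8│· ♜ ♝ ♛ ♚ ♝ ♞ ♜│8
7│· · · ♟ · ♟ ♟ ♟│7
6│♟ ♟ ♟ · · · · ·│6
5│♞ · · · ♟ · · ·│5
4│· · · ♙ ♙ · ♙ ·│4
3│♘ · · · · ♙ · ·│3
2│♙ ♙ ♙ · · · · ♙│2
1│♖ · ♗ ♕ ♔ ♗ ♘ ♖│1
  ─────────────────
  a b c d e f g h


8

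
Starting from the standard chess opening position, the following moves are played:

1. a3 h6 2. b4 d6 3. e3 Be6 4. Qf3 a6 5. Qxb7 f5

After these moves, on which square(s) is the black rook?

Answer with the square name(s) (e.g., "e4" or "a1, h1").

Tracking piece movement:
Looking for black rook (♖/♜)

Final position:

  a b c d e f g h
  ─────────────────
8│♜ ♞ · ♛ ♚ ♝ ♞ ♜│8
7│· ♕ ♟ · ♟ · ♟ ·│7
6│♟ · · ♟ ♝ · · ♟│6
5│· · · · · ♟ · ·│5
4│· ♙ · · · · · ·│4
3│♙ · · · ♙ · · ·│3
2│· · ♙ ♙ · ♙ ♙ ♙│2
1│♖ ♘ ♗ · ♔ ♗ ♘ ♖│1
  ─────────────────
  a b c d e f g h


a8, h8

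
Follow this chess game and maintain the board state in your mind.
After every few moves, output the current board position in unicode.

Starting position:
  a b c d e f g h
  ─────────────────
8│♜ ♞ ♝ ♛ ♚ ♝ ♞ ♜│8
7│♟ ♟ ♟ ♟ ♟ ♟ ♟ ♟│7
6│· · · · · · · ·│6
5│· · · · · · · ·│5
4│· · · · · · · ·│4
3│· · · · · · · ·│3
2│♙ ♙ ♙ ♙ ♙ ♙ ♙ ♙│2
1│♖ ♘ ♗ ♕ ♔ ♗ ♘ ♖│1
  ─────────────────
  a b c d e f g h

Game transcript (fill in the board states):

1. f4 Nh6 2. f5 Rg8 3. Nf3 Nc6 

  a b c d e f g h
  ─────────────────
8│♜ · ♝ ♛ ♚ ♝ ♜ ·│8
7│♟ ♟ ♟ ♟ ♟ ♟ ♟ ♟│7
6│· · ♞ · · · · ♞│6
5│· · · · · ♙ · ·│5
4│· · · · · · · ·│4
3│· · · · · ♘ · ·│3
2│♙ ♙ ♙ ♙ ♙ · ♙ ♙│2
1│♖ ♘ ♗ ♕ ♔ ♗ · ♖│1
  ─────────────────
  a b c d e f g h

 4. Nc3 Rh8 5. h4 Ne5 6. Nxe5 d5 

  a b c d e f g h
  ─────────────────
8│♜ · ♝ ♛ ♚ ♝ · ♜│8
7│♟ ♟ ♟ · ♟ ♟ ♟ ♟│7
6│· · · · · · · ♞│6
5│· · · ♟ ♘ ♙ · ·│5
4│· · · · · · · ♙│4
3│· · ♘ · · · · ·│3
2│♙ ♙ ♙ ♙ ♙ · ♙ ·│2
1│♖ · ♗ ♕ ♔ ♗ · ♖│1
  ─────────────────
  a b c d e f g h

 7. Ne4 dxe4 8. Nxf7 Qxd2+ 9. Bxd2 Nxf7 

  a b c d e f g h
  ─────────────────
8│♜ · ♝ · ♚ ♝ · ♜│8
7│♟ ♟ ♟ · ♟ ♞ ♟ ♟│7
6│· · · · · · · ·│6
5│· · · · · ♙ · ·│5
4│· · · · ♟ · · ♙│4
3│· · · · · · · ·│3
2│♙ ♙ ♙ ♗ ♙ · ♙ ·│2
1│♖ · · ♕ ♔ ♗ · ♖│1
  ─────────────────
  a b c d e f g h

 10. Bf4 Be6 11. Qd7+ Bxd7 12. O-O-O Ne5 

  a b c d e f g h
  ─────────────────
8│♜ · · · ♚ ♝ · ♜│8
7│♟ ♟ ♟ ♝ ♟ · ♟ ♟│7
6│· · · · · · · ·│6
5│· · · · ♞ ♙ · ·│5
4│· · · · ♟ ♗ · ♙│4
3│· · · · · · · ·│3
2│♙ ♙ ♙ · ♙ · ♙ ·│2
1│· · ♔ ♖ · ♗ · ♖│1
  ─────────────────
  a b c d e f g h

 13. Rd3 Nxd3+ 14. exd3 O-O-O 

  a b c d e f g h
  ─────────────────
8│· · ♚ ♜ · ♝ · ♜│8
7│♟ ♟ ♟ ♝ ♟ · ♟ ♟│7
6│· · · · · · · ·│6
5│· · · · · ♙ · ·│5
4│· · · · ♟ ♗ · ♙│4
3│· · · ♙ · · · ·│3
2│♙ ♙ ♙ · · · ♙ ·│2
1│· · ♔ · · ♗ · ♖│1
  ─────────────────
  a b c d e f g h


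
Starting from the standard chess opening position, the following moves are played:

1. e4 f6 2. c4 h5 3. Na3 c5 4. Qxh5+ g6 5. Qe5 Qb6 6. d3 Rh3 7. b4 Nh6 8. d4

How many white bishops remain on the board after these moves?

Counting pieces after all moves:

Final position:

  a b c d e f g h
  ─────────────────
8│♜ ♞ ♝ · ♚ ♝ · ·│8
7│♟ ♟ · ♟ ♟ · · ·│7
6│· ♛ · · · ♟ ♟ ♞│6
5│· · ♟ · ♕ · · ·│5
4│· ♙ ♙ ♙ ♙ · · ·│4
3│♘ · · · · · · ♜│3
2│♙ · · · · ♙ ♙ ♙│2
1│♖ · ♗ · ♔ ♗ ♘ ♖│1
  ─────────────────
  a b c d e f g h


2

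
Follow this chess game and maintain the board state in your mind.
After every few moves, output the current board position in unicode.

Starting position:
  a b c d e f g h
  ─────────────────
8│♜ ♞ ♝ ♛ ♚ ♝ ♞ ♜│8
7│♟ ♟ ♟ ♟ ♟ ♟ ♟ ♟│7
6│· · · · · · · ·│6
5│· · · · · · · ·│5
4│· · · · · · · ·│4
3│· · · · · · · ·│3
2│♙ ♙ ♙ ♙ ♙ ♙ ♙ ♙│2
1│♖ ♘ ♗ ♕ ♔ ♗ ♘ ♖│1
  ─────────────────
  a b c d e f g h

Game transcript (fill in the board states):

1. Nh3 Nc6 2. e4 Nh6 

  a b c d e f g h
  ─────────────────
8│♜ · ♝ ♛ ♚ ♝ · ♜│8
7│♟ ♟ ♟ ♟ ♟ ♟ ♟ ♟│7
6│· · ♞ · · · · ♞│6
5│· · · · · · · ·│5
4│· · · · ♙ · · ·│4
3│· · · · · · · ♘│3
2│♙ ♙ ♙ ♙ · ♙ ♙ ♙│2
1│♖ ♘ ♗ ♕ ♔ ♗ · ♖│1
  ─────────────────
  a b c d e f g h

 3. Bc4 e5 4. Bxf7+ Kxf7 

  a b c d e f g h
  ─────────────────
8│♜ · ♝ ♛ · ♝ · ♜│8
7│♟ ♟ ♟ ♟ · ♚ ♟ ♟│7
6│· · ♞ · · · · ♞│6
5│· · · · ♟ · · ·│5
4│· · · · ♙ · · ·│4
3│· · · · · · · ♘│3
2│♙ ♙ ♙ ♙ · ♙ ♙ ♙│2
1│♖ ♘ ♗ ♕ ♔ · · ♖│1
  ─────────────────
  a b c d e f g h

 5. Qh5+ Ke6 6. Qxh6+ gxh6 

  a b c d e f g h
  ─────────────────
8│♜ · ♝ ♛ · ♝ · ♜│8
7│♟ ♟ ♟ ♟ · · · ♟│7
6│· · ♞ · ♚ · · ♟│6
5│· · · · ♟ · · ·│5
4│· · · · ♙ · · ·│4
3│· · · · · · · ♘│3
2│♙ ♙ ♙ ♙ · ♙ ♙ ♙│2
1│♖ ♘ ♗ · ♔ · · ♖│1
  ─────────────────
  a b c d e f g h

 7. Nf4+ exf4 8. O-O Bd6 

  a b c d e f g h
  ─────────────────
8│♜ · ♝ ♛ · · · ♜│8
7│♟ ♟ ♟ ♟ · · · ♟│7
6│· · ♞ ♝ ♚ · · ♟│6
5│· · · · · · · ·│5
4│· · · · ♙ ♟ · ·│4
3│· · · · · · · ·│3
2│♙ ♙ ♙ ♙ · ♙ ♙ ♙│2
1│♖ ♘ ♗ · · ♖ ♔ ·│1
  ─────────────────
  a b c d e f g h

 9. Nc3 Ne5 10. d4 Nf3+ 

  a b c d e f g h
  ─────────────────
8│♜ · ♝ ♛ · · · ♜│8
7│♟ ♟ ♟ ♟ · · · ♟│7
6│· · · ♝ ♚ · · ♟│6
5│· · · · · · · ·│5
4│· · · ♙ ♙ ♟ · ·│4
3│· · ♘ · · ♞ · ·│3
2│♙ ♙ ♙ · · ♙ ♙ ♙│2
1│♖ · ♗ · · ♖ ♔ ·│1
  ─────────────────
  a b c d e f g h



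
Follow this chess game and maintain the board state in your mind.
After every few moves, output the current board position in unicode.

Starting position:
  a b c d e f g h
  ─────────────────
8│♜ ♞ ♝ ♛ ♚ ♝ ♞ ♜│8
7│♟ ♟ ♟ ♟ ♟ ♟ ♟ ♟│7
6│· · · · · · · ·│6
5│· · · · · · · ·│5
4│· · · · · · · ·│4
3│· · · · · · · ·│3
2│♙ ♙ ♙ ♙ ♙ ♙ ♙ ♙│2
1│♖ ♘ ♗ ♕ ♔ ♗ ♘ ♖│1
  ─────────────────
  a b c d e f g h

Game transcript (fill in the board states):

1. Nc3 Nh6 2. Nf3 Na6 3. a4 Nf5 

  a b c d e f g h
  ─────────────────
8│♜ · ♝ ♛ ♚ ♝ · ♜│8
7│♟ ♟ ♟ ♟ ♟ ♟ ♟ ♟│7
6│♞ · · · · · · ·│6
5│· · · · · ♞ · ·│5
4│♙ · · · · · · ·│4
3│· · ♘ · · ♘ · ·│3
2│· ♙ ♙ ♙ ♙ ♙ ♙ ♙│2
1│♖ · ♗ ♕ ♔ ♗ · ♖│1
  ─────────────────
  a b c d e f g h

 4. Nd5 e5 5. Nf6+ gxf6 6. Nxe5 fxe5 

  a b c d e f g h
  ─────────────────
8│♜ · ♝ ♛ ♚ ♝ · ♜│8
7│♟ ♟ ♟ ♟ · ♟ · ♟│7
6│♞ · · · · · · ·│6
5│· · · · ♟ ♞ · ·│5
4│♙ · · · · · · ·│4
3│· · · · · · · ·│3
2│· ♙ ♙ ♙ ♙ ♙ ♙ ♙│2
1│♖ · ♗ ♕ ♔ ♗ · ♖│1
  ─────────────────
  a b c d e f g h

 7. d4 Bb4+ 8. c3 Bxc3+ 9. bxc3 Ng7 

  a b c d e f g h
  ─────────────────
8│♜ · ♝ ♛ ♚ · · ♜│8
7│♟ ♟ ♟ ♟ · ♟ ♞ ♟│7
6│♞ · · · · · · ·│6
5│· · · · ♟ · · ·│5
4│♙ · · ♙ · · · ·│4
3│· · ♙ · · · · ·│3
2│· · · · ♙ ♙ ♙ ♙│2
1│♖ · ♗ ♕ ♔ ♗ · ♖│1
  ─────────────────
  a b c d e f g h

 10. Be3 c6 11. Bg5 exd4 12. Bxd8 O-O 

  a b c d e f g h
  ─────────────────
8│♜ · ♝ ♗ · ♜ ♚ ·│8
7│♟ ♟ · ♟ · ♟ ♞ ♟│7
6│♞ · ♟ · · · · ·│6
5│· · · · · · · ·│5
4│♙ · · ♟ · · · ·│4
3│· · ♙ · · · · ·│3
2│· · · · ♙ ♙ ♙ ♙│2
1│♖ · · ♕ ♔ ♗ · ♖│1
  ─────────────────
  a b c d e f g h

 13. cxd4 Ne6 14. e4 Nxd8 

  a b c d e f g h
  ─────────────────
8│♜ · ♝ ♞ · ♜ ♚ ·│8
7│♟ ♟ · ♟ · ♟ · ♟│7
6│♞ · ♟ · · · · ·│6
5│· · · · · · · ·│5
4│♙ · · ♙ ♙ · · ·│4
3│· · · · · · · ·│3
2│· · · · · ♙ ♙ ♙│2
1│♖ · · ♕ ♔ ♗ · ♖│1
  ─────────────────
  a b c d e f g h


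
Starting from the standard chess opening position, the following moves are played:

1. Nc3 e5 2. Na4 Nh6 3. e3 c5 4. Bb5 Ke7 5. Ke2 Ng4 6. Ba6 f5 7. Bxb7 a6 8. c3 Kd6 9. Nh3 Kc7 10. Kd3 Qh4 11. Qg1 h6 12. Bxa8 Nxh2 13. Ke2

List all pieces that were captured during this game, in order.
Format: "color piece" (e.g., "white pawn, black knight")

Tracking captures:
  Bxb7: captured black pawn
  Bxa8: captured black rook
  Nxh2: captured white pawn

black pawn, black rook, white pawn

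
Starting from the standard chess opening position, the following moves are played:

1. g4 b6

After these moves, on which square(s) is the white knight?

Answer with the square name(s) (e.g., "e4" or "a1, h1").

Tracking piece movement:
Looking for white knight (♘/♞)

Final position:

  a b c d e f g h
  ─────────────────
8│♜ ♞ ♝ ♛ ♚ ♝ ♞ ♜│8
7│♟ · ♟ ♟ ♟ ♟ ♟ ♟│7
6│· ♟ · · · · · ·│6
5│· · · · · · · ·│5
4│· · · · · · ♙ ·│4
3│· · · · · · · ·│3
2│♙ ♙ ♙ ♙ ♙ ♙ · ♙│2
1│♖ ♘ ♗ ♕ ♔ ♗ ♘ ♖│1
  ─────────────────
  a b c d e f g h


b1, g1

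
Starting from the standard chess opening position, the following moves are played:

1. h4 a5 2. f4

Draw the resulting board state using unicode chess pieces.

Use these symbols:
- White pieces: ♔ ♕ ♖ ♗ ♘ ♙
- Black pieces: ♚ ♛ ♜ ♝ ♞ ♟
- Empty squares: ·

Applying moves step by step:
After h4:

♜ ♞ ♝ ♛ ♚ ♝ ♞ ♜
♟ ♟ ♟ ♟ ♟ ♟ ♟ ♟
· · · · · · · ·
· · · · · · · ·
· · · · · · · ♙
· · · · · · · ·
♙ ♙ ♙ ♙ ♙ ♙ ♙ ·
♖ ♘ ♗ ♕ ♔ ♗ ♘ ♖


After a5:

♜ ♞ ♝ ♛ ♚ ♝ ♞ ♜
· ♟ ♟ ♟ ♟ ♟ ♟ ♟
· · · · · · · ·
♟ · · · · · · ·
· · · · · · · ♙
· · · · · · · ·
♙ ♙ ♙ ♙ ♙ ♙ ♙ ·
♖ ♘ ♗ ♕ ♔ ♗ ♘ ♖


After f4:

♜ ♞ ♝ ♛ ♚ ♝ ♞ ♜
· ♟ ♟ ♟ ♟ ♟ ♟ ♟
· · · · · · · ·
♟ · · · · · · ·
· · · · · ♙ · ♙
· · · · · · · ·
♙ ♙ ♙ ♙ ♙ · ♙ ·
♖ ♘ ♗ ♕ ♔ ♗ ♘ ♖



  a b c d e f g h
  ─────────────────
8│♜ ♞ ♝ ♛ ♚ ♝ ♞ ♜│8
7│· ♟ ♟ ♟ ♟ ♟ ♟ ♟│7
6│· · · · · · · ·│6
5│♟ · · · · · · ·│5
4│· · · · · ♙ · ♙│4
3│· · · · · · · ·│3
2│♙ ♙ ♙ ♙ ♙ · ♙ ·│2
1│♖ ♘ ♗ ♕ ♔ ♗ ♘ ♖│1
  ─────────────────
  a b c d e f g h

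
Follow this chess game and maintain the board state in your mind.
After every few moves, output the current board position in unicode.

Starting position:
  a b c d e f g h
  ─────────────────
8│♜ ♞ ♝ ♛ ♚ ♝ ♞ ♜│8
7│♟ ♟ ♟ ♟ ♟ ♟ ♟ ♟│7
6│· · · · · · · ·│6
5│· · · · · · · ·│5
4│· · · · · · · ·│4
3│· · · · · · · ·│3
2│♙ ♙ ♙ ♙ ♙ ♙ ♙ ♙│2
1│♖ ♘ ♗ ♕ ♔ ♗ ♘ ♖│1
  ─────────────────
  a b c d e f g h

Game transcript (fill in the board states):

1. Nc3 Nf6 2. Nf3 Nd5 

  a b c d e f g h
  ─────────────────
8│♜ ♞ ♝ ♛ ♚ ♝ · ♜│8
7│♟ ♟ ♟ ♟ ♟ ♟ ♟ ♟│7
6│· · · · · · · ·│6
5│· · · ♞ · · · ·│5
4│· · · · · · · ·│4
3│· · ♘ · · ♘ · ·│3
2│♙ ♙ ♙ ♙ ♙ ♙ ♙ ♙│2
1│♖ · ♗ ♕ ♔ ♗ · ♖│1
  ─────────────────
  a b c d e f g h

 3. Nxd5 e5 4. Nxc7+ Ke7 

  a b c d e f g h
  ─────────────────
8│♜ ♞ ♝ ♛ · ♝ · ♜│8
7│♟ ♟ ♘ ♟ ♚ ♟ ♟ ♟│7
6│· · · · · · · ·│6
5│· · · · ♟ · · ·│5
4│· · · · · · · ·│4
3│· · · · · ♘ · ·│3
2│♙ ♙ ♙ ♙ ♙ ♙ ♙ ♙│2
1│♖ · ♗ ♕ ♔ ♗ · ♖│1
  ─────────────────
  a b c d e f g h

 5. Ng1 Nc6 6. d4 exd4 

  a b c d e f g h
  ─────────────────
8│♜ · ♝ ♛ · ♝ · ♜│8
7│♟ ♟ ♘ ♟ ♚ ♟ ♟ ♟│7
6│· · ♞ · · · · ·│6
5│· · · · · · · ·│5
4│· · · ♟ · · · ·│4
3│· · · · · · · ·│3
2│♙ ♙ ♙ · ♙ ♙ ♙ ♙│2
1│♖ · ♗ ♕ ♔ ♗ ♘ ♖│1
  ─────────────────
  a b c d e f g h

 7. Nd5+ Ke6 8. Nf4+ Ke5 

  a b c d e f g h
  ─────────────────
8│♜ · ♝ ♛ · ♝ · ♜│8
7│♟ ♟ · ♟ · ♟ ♟ ♟│7
6│· · ♞ · · · · ·│6
5│· · · · ♚ · · ·│5
4│· · · ♟ · ♘ · ·│4
3│· · · · · · · ·│3
2│♙ ♙ ♙ · ♙ ♙ ♙ ♙│2
1│♖ · ♗ ♕ ♔ ♗ ♘ ♖│1
  ─────────────────
  a b c d e f g h

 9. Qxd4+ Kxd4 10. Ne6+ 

  a b c d e f g h
  ─────────────────
8│♜ · ♝ ♛ · ♝ · ♜│8
7│♟ ♟ · ♟ · ♟ ♟ ♟│7
6│· · ♞ · ♘ · · ·│6
5│· · · · · · · ·│5
4│· · · ♚ · · · ·│4
3│· · · · · · · ·│3
2│♙ ♙ ♙ · ♙ ♙ ♙ ♙│2
1│♖ · ♗ · ♔ ♗ ♘ ♖│1
  ─────────────────
  a b c d e f g h


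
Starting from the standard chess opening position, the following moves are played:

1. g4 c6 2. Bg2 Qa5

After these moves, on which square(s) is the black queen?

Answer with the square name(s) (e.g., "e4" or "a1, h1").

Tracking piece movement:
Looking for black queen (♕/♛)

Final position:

  a b c d e f g h
  ─────────────────
8│♜ ♞ ♝ · ♚ ♝ ♞ ♜│8
7│♟ ♟ · ♟ ♟ ♟ ♟ ♟│7
6│· · ♟ · · · · ·│6
5│♛ · · · · · · ·│5
4│· · · · · · ♙ ·│4
3│· · · · · · · ·│3
2│♙ ♙ ♙ ♙ ♙ ♙ ♗ ♙│2
1│♖ ♘ ♗ ♕ ♔ · ♘ ♖│1
  ─────────────────
  a b c d e f g h


a5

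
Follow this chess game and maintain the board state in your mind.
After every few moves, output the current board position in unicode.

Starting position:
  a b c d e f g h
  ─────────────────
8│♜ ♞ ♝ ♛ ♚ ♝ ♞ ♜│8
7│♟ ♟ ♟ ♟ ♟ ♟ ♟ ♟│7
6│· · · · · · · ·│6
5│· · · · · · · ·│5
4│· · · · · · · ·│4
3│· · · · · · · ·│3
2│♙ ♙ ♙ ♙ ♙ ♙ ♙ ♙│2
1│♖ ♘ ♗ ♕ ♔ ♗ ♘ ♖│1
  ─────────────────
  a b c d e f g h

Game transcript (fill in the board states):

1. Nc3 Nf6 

  a b c d e f g h
  ─────────────────
8│♜ ♞ ♝ ♛ ♚ ♝ · ♜│8
7│♟ ♟ ♟ ♟ ♟ ♟ ♟ ♟│7
6│· · · · · ♞ · ·│6
5│· · · · · · · ·│5
4│· · · · · · · ·│4
3│· · ♘ · · · · ·│3
2│♙ ♙ ♙ ♙ ♙ ♙ ♙ ♙│2
1│♖ · ♗ ♕ ♔ ♗ ♘ ♖│1
  ─────────────────
  a b c d e f g h

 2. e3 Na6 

  a b c d e f g h
  ─────────────────
8│♜ · ♝ ♛ ♚ ♝ · ♜│8
7│♟ ♟ ♟ ♟ ♟ ♟ ♟ ♟│7
6│♞ · · · · ♞ · ·│6
5│· · · · · · · ·│5
4│· · · · · · · ·│4
3│· · ♘ · ♙ · · ·│3
2│♙ ♙ ♙ ♙ · ♙ ♙ ♙│2
1│♖ · ♗ ♕ ♔ ♗ ♘ ♖│1
  ─────────────────
  a b c d e f g h

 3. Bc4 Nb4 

  a b c d e f g h
  ─────────────────
8│♜ · ♝ ♛ ♚ ♝ · ♜│8
7│♟ ♟ ♟ ♟ ♟ ♟ ♟ ♟│7
6│· · · · · ♞ · ·│6
5│· · · · · · · ·│5
4│· ♞ ♗ · · · · ·│4
3│· · ♘ · ♙ · · ·│3
2│♙ ♙ ♙ ♙ · ♙ ♙ ♙│2
1│♖ · ♗ ♕ ♔ · ♘ ♖│1
  ─────────────────
  a b c d e f g h

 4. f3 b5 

  a b c d e f g h
  ─────────────────
8│♜ · ♝ ♛ ♚ ♝ · ♜│8
7│♟ · ♟ ♟ ♟ ♟ ♟ ♟│7
6│· · · · · ♞ · ·│6
5│· ♟ · · · · · ·│5
4│· ♞ ♗ · · · · ·│4
3│· · ♘ · ♙ ♙ · ·│3
2│♙ ♙ ♙ ♙ · · ♙ ♙│2
1│♖ · ♗ ♕ ♔ · ♘ ♖│1
  ─────────────────
  a b c d e f g h

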